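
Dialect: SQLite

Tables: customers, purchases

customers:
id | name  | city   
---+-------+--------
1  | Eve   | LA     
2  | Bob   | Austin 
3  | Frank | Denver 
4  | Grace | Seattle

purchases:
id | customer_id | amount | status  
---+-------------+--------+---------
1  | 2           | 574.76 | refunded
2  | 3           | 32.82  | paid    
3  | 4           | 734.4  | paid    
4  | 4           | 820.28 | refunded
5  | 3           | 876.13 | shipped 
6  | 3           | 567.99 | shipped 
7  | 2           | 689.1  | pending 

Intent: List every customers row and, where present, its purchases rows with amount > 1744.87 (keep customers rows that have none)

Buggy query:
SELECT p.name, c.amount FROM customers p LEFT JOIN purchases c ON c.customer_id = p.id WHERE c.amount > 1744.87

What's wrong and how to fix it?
Bug: A WHERE condition on the right-hand table after LEFT JOIN drops unmatched parents

Fix: Move the right-table condition into the ON clause so unmatched parents are kept

Corrected query:
SELECT p.name, c.amount FROM customers p LEFT JOIN purchases c ON c.customer_id = p.id AND c.amount > 1744.87

Result:
name  | amount
------+-------
Eve   | NULL  
Bob   | NULL  
Frank | NULL  
Grace | NULL  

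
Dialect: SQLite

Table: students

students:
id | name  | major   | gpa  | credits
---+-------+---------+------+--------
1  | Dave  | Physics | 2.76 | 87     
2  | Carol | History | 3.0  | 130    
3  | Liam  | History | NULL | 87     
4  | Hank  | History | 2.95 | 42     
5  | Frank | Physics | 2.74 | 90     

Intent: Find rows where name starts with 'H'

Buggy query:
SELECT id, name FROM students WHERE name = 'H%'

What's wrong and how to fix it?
Bug: '=' compares the literal string including the % character; pattern matching needs LIKE

Fix: Replace '=' with LIKE so 'H%' is treated as a pattern

Corrected query:
SELECT id, name FROM students WHERE name LIKE 'H%'

Result:
id | name
---+-----
4  | Hank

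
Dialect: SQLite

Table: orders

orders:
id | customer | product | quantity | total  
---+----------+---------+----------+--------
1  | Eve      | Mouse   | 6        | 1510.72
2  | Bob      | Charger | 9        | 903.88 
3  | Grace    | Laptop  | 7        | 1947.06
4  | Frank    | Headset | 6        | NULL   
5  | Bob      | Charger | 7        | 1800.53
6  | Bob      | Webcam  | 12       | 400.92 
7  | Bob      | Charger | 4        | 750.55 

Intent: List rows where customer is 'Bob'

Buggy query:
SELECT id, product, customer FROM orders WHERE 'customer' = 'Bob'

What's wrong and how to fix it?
Bug: Single quotes denote string literals in SQL; the column name is being compared as a constant string

Fix: Reference the column as customer without single quotes

Corrected query:
SELECT id, product, customer FROM orders WHERE customer = 'Bob'

Result:
id | product | customer
---+---------+---------
2  | Charger | Bob     
5  | Charger | Bob     
6  | Webcam  | Bob     
7  | Charger | Bob     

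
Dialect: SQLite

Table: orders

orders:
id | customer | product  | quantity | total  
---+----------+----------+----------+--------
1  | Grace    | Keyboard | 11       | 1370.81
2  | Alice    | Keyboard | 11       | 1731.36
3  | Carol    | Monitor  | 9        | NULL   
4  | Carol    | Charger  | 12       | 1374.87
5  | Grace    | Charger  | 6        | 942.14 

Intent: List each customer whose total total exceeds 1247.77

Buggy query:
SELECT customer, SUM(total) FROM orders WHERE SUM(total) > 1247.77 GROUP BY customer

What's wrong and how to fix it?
Bug: Aggregate functions cannot appear in a WHERE clause

Fix: Move the aggregate condition to a HAVING clause

Corrected query:
SELECT customer, SUM(total) FROM orders GROUP BY customer HAVING SUM(total) > 1247.77

Result:
customer | SUM(total)
---------+-----------
Alice    | 1731.36   
Carol    | 1374.87   
Grace    | 2312.95   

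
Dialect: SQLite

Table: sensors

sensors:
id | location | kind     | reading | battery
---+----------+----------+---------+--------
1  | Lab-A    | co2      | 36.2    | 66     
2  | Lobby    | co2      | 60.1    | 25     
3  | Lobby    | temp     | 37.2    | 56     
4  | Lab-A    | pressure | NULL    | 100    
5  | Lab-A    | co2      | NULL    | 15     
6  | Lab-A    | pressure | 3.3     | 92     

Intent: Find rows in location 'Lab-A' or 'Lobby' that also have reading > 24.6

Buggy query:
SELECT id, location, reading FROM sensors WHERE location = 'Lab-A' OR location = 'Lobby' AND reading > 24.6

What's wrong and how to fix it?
Bug: AND binds tighter than OR, so this parses as location = 'Lab-A' OR (location = 'Lobby' AND reading > 24.6)

Fix: Add parentheses around the OR so the AND applies to both alternatives

Corrected query:
SELECT id, location, reading FROM sensors WHERE (location = 'Lab-A' OR location = 'Lobby') AND reading > 24.6

Result:
id | location | reading
---+----------+--------
1  | Lab-A    | 36.2   
2  | Lobby    | 60.1   
3  | Lobby    | 37.2   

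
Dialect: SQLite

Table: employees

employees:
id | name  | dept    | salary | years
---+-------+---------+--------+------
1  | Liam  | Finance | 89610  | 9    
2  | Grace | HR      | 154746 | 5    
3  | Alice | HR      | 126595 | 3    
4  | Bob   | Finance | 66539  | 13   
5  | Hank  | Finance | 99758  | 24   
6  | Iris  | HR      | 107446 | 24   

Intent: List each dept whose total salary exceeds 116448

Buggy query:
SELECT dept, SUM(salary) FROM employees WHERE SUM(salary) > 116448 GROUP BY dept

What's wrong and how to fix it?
Bug: Aggregate functions cannot appear in a WHERE clause

Fix: Use HAVING (which filters groups after aggregation) instead of WHERE

Corrected query:
SELECT dept, SUM(salary) FROM employees GROUP BY dept HAVING SUM(salary) > 116448

Result:
dept    | SUM(salary)
--------+------------
Finance | 255907     
HR      | 388787     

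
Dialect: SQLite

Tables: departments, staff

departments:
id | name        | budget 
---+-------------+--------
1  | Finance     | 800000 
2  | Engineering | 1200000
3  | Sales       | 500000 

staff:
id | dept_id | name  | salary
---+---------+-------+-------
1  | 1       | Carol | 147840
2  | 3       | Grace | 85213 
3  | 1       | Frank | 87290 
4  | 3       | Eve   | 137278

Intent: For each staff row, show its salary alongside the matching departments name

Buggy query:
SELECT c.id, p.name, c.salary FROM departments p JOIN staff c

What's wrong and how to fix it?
Bug: JOIN with no ON clause produces a cartesian product; every staff row pairs with every departments row

Fix: Specify the join condition linking the foreign key to the parent id

Corrected query:
SELECT c.id, p.name, c.salary FROM departments p JOIN staff c ON c.dept_id = p.id

Result:
id | name    | salary
---+---------+-------
1  | Finance | 147840
2  | Sales   | 85213 
3  | Finance | 87290 
4  | Sales   | 137278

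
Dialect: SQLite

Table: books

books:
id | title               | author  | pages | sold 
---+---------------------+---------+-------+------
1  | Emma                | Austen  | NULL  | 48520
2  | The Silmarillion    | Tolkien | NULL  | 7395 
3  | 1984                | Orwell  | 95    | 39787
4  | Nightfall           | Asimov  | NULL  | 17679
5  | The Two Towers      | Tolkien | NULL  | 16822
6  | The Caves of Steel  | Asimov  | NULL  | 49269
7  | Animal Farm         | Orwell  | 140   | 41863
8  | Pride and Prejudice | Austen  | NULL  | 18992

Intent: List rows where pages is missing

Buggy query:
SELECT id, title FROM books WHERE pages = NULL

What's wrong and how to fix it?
Bug: '= NULL' is always unknown in SQL three-valued logic, so no rows match

Fix: Use IS NULL to test for NULL

Corrected query:
SELECT id, title FROM books WHERE pages IS NULL

Result:
id | title              
---+--------------------
1  | Emma               
2  | The Silmarillion   
4  | Nightfall          
5  | The Two Towers     
6  | The Caves of Steel 
8  | Pride and Prejudice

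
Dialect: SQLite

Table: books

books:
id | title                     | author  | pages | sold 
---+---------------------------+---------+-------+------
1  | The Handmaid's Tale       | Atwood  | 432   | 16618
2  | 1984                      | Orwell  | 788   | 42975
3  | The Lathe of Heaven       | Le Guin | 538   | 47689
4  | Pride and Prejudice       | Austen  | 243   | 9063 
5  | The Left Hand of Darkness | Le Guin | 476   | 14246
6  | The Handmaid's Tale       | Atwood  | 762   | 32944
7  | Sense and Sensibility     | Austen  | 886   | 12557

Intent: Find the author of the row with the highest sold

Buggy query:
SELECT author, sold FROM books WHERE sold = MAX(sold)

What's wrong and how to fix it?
Bug: MAX(sold) is an aggregate and cannot be used directly in WHERE

Fix: Use a subquery: WHERE sold = (SELECT MAX(sold) FROM books)

Corrected query:
SELECT author, sold FROM books WHERE sold = (SELECT MAX(sold) FROM books)

Result:
author  | sold 
--------+------
Le Guin | 47689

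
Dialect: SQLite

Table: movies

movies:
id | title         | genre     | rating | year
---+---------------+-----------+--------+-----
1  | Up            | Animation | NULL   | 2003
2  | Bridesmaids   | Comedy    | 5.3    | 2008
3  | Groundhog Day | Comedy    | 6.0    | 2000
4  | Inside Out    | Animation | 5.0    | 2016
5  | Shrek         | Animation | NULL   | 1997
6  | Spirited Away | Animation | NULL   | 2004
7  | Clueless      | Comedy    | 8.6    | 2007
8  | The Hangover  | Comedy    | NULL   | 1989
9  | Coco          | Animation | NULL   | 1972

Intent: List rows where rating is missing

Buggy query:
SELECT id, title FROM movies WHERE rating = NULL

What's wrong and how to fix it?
Bug: Comparing to NULL with '=' never matches; NULL = NULL is unknown, not true

Fix: Replace '= NULL' with 'IS NULL'

Corrected query:
SELECT id, title FROM movies WHERE rating IS NULL

Result:
id | title        
---+--------------
1  | Up           
5  | Shrek        
6  | Spirited Away
8  | The Hangover 
9  | Coco         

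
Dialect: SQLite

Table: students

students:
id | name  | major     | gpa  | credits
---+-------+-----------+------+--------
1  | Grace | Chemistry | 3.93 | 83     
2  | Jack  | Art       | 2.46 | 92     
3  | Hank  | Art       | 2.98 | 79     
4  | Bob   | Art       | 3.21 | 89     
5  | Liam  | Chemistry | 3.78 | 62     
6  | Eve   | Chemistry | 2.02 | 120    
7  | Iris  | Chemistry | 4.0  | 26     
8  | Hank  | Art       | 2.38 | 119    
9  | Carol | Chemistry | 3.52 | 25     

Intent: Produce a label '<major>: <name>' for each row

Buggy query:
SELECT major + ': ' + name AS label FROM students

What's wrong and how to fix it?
Bug: SQLite uses || for string concatenation; + coerces text to numbers (yielding 0)

Fix: Use the || operator for string concatenation

Corrected query:
SELECT major || ': ' || name AS label FROM students

Result:
label           
----------------
Chemistry: Grace
Art: Jack       
Art: Hank       
Art: Bob        
Chemistry: Liam 
Chemistry: Eve  
Chemistry: Iris 
Art: Hank       
Chemistry: Carol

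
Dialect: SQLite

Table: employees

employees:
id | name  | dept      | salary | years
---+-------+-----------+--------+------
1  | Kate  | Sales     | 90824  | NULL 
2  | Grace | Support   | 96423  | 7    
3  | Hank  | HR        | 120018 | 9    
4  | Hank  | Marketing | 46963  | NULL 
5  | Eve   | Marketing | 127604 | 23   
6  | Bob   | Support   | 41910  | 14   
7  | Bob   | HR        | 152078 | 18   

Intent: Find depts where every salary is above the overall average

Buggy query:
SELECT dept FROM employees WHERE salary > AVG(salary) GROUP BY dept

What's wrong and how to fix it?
Bug: AVG() is an aggregate; it can't sit directly in WHERE

Fix: Compute the overall average in a scalar subquery and compare each group's MIN against it in HAVING

Corrected query:
SELECT dept FROM employees GROUP BY dept HAVING MIN(salary) > (SELECT AVG(salary) FROM employees)

Result:
dept
----
HR  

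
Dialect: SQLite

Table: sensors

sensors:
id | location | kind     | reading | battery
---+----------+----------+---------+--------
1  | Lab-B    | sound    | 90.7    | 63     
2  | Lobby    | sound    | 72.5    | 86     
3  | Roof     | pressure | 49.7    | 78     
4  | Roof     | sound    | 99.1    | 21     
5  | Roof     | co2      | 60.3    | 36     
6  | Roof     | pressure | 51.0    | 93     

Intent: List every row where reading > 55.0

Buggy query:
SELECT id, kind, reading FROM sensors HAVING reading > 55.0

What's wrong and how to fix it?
Bug: This is a non-aggregate query (no GROUP BY, no aggregates), so in SQLite the HAVING clause is invalid here; a row-level condition belongs in WHERE

Fix: Use WHERE for row-level filtering

Corrected query:
SELECT id, kind, reading FROM sensors WHERE reading > 55.0

Result:
id | kind  | reading
---+-------+--------
1  | sound | 90.7   
2  | sound | 72.5   
4  | sound | 99.1   
5  | co2   | 60.3   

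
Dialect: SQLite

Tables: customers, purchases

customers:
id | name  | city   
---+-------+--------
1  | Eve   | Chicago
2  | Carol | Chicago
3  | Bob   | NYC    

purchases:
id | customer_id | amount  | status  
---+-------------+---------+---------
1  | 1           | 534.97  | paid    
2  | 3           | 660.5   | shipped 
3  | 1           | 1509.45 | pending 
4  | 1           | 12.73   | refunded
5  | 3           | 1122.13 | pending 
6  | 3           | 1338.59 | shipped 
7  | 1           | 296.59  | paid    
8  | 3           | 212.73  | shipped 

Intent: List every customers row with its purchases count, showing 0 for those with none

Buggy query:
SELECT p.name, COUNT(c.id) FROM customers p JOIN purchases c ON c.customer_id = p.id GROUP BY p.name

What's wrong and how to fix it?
Bug: An inner join excludes parents with zero children

Fix: Use LEFT JOIN so parents without children still appear (COUNT(c.id) gives 0)

Corrected query:
SELECT p.name, COUNT(c.id) FROM customers p LEFT JOIN purchases c ON c.customer_id = p.id GROUP BY p.name

Result:
name  | COUNT(c.id)
------+------------
Bob   | 4          
Carol | 0          
Eve   | 4          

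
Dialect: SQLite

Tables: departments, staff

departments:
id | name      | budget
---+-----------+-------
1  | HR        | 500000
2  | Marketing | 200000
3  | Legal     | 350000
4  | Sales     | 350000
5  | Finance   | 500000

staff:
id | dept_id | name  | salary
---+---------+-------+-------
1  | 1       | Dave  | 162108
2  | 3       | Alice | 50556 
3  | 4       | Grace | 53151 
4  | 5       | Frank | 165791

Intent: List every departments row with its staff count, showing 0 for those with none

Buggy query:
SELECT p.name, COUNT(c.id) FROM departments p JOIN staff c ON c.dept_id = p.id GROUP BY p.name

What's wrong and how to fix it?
Bug: An inner join excludes parents with zero children

Fix: Use LEFT JOIN so parents without children still appear (COUNT(c.id) gives 0)

Corrected query:
SELECT p.name, COUNT(c.id) FROM departments p LEFT JOIN staff c ON c.dept_id = p.id GROUP BY p.name

Result:
name      | COUNT(c.id)
----------+------------
Finance   | 1          
HR        | 1          
Legal     | 1          
Marketing | 0          
Sales     | 1          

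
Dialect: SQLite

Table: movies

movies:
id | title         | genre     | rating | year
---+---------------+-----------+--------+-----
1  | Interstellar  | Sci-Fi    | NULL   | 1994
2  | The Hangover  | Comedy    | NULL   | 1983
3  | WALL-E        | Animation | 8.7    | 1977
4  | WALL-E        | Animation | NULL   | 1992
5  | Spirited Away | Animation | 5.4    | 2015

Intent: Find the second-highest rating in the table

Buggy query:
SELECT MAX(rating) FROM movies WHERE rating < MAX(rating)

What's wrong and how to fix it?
Bug: The inner MAX is an aggregate inside WHERE, which is not allowed

Fix: Put the inner MAX in a scalar subquery

Corrected query:
SELECT MAX(rating) FROM movies WHERE rating < (SELECT MAX(rating) FROM movies)

Result:
MAX(rating)
-----------
5.4        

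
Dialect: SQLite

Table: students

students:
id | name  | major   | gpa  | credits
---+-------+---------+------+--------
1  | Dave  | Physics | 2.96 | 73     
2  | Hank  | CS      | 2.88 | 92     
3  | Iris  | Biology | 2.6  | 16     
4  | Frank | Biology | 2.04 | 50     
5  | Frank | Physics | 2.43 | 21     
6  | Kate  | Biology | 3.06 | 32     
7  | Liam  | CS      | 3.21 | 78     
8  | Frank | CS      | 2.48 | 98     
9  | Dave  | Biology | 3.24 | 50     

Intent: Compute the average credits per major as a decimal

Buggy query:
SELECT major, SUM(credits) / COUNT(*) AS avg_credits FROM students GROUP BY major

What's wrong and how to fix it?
Bug: SUM(credits) and COUNT(*) are both integers; the division truncates the fractional part

Fix: Cast one side to REAL so the division keeps the fractional part

Corrected query:
SELECT major, SUM(credits) * 1.0 / COUNT(*) AS avg_credits FROM students GROUP BY major

Result:
major   | avg_credits
--------+------------
Biology | 37         
CS      | 89.333333  
Physics | 47         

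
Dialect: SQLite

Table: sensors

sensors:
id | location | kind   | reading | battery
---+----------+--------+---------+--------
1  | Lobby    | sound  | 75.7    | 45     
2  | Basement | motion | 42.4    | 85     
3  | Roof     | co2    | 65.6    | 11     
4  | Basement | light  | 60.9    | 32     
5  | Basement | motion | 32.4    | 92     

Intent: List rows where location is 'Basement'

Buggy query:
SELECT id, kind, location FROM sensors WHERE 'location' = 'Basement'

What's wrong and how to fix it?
Bug: 'location' in single quotes is a string literal, not the column; the comparison is literal-vs-literal and never true

Fix: Remove the quotes around the column name (or use double quotes for an identifier)

Corrected query:
SELECT id, kind, location FROM sensors WHERE location = 'Basement'

Result:
id | kind   | location
---+--------+---------
2  | motion | Basement
4  | light  | Basement
5  | motion | Basement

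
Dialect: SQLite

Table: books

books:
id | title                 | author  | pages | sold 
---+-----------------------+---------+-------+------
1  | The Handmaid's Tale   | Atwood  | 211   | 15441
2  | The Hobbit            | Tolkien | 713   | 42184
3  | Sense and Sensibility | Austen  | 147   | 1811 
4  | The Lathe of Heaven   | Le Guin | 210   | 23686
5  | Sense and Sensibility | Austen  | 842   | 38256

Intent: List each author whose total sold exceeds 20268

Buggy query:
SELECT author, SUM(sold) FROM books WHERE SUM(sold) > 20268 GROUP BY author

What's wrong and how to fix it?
Bug: SUM(sold) is an aggregate, but WHERE filters rows before aggregation

Fix: Move the aggregate condition to a HAVING clause

Corrected query:
SELECT author, SUM(sold) FROM books GROUP BY author HAVING SUM(sold) > 20268

Result:
author  | SUM(sold)
--------+----------
Austen  | 40067    
Le Guin | 23686    
Tolkien | 42184    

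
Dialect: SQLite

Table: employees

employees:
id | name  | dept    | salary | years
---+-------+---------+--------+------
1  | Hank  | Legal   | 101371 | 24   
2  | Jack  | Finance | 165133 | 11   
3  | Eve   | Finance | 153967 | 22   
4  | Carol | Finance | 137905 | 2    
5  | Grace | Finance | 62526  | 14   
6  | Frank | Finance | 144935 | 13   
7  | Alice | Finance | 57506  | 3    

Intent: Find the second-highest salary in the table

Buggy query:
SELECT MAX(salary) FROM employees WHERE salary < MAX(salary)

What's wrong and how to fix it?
Bug: The inner MAX is an aggregate inside WHERE, which is not allowed

Fix: Compute the overall MAX in a subquery, then take MAX of rows below it

Corrected query:
SELECT MAX(salary) FROM employees WHERE salary < (SELECT MAX(salary) FROM employees)

Result:
MAX(salary)
-----------
153967     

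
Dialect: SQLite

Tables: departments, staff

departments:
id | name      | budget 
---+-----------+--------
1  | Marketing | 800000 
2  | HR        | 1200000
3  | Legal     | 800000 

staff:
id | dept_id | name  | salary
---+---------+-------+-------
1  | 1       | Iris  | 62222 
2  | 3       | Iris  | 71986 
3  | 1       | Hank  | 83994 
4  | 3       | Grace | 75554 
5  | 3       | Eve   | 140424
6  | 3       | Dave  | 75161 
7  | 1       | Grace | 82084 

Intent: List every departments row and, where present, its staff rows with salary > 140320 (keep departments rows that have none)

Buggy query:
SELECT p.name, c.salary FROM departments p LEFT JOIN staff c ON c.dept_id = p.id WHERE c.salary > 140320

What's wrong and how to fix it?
Bug: A WHERE condition on the right-hand table after LEFT JOIN drops unmatched parents

Fix: Put 'c.salary > 140320' in the JOIN's ON clause instead of WHERE

Corrected query:
SELECT p.name, c.salary FROM departments p LEFT JOIN staff c ON c.dept_id = p.id AND c.salary > 140320

Result:
name      | salary
----------+-------
Marketing | NULL  
HR        | NULL  
Legal     | 140424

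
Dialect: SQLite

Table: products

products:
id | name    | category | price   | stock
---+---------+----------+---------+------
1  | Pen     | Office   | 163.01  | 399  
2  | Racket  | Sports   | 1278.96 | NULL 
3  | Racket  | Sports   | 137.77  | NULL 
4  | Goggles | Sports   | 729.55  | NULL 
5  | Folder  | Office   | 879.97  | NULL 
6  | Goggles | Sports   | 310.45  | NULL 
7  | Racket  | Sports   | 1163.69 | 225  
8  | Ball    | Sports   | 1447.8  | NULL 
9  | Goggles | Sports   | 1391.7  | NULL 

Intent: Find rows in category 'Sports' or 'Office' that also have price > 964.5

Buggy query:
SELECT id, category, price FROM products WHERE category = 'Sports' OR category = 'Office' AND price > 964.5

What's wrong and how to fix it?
Bug: AND binds tighter than OR, so this parses as category = 'Sports' OR (category = 'Office' AND price > 964.5)

Fix: Add parentheses around the OR so the AND applies to both alternatives

Corrected query:
SELECT id, category, price FROM products WHERE (category = 'Sports' OR category = 'Office') AND price > 964.5

Result:
id | category | price  
---+----------+--------
2  | Sports   | 1278.96
7  | Sports   | 1163.69
8  | Sports   | 1447.8 
9  | Sports   | 1391.7 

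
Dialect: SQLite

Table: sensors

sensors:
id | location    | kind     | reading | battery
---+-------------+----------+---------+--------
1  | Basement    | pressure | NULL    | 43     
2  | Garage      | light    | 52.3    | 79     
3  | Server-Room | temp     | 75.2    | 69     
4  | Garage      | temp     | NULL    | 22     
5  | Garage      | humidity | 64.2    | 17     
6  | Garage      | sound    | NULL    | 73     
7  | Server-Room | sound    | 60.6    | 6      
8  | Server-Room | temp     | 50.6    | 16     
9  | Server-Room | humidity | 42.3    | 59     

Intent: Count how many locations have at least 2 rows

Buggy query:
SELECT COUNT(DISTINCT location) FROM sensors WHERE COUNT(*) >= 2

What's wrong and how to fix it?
Bug: COUNT(*) cannot appear in WHERE; the per-group count doesn't exist yet

Fix: Use a subquery that GROUPs and filters with HAVING, then count its rows

Corrected query:
SELECT COUNT(*) FROM (SELECT location FROM sensors GROUP BY location HAVING COUNT(*) >= 2)

Result:
COUNT(*)
--------
2       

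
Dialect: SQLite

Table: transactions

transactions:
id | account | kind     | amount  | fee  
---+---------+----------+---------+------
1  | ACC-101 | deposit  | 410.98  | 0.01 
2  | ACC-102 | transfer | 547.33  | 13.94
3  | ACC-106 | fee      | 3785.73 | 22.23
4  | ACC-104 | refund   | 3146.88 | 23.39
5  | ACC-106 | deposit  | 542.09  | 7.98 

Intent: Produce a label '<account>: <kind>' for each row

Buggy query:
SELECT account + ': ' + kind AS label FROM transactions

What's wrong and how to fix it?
Bug: '+' is numeric addition; on text columns SQLite converts them to 0 instead of concatenating

Fix: Use the || operator for string concatenation

Corrected query:
SELECT account || ': ' || kind AS label FROM transactions

Result:
label            
-----------------
ACC-101: deposit 
ACC-102: transfer
ACC-106: fee     
ACC-104: refund  
ACC-106: deposit 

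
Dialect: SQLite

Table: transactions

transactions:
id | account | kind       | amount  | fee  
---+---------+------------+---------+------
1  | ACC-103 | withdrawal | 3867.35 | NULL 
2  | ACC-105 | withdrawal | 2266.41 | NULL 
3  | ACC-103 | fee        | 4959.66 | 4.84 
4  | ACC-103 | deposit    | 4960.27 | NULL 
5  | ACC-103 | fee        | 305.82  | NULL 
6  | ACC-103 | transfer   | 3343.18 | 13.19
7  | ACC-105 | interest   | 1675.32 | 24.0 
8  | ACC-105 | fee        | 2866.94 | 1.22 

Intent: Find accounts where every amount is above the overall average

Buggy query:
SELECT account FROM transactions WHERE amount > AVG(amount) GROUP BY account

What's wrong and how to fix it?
Bug: WHERE evaluates per row before aggregation, so AVG() is unavailable

Fix: Use a subquery for AVG and a HAVING MIN(...) filter so the condition holds for every row in the group

Corrected query:
SELECT account FROM transactions GROUP BY account HAVING MIN(amount) > (SELECT AVG(amount) FROM transactions)

Result:
(no rows)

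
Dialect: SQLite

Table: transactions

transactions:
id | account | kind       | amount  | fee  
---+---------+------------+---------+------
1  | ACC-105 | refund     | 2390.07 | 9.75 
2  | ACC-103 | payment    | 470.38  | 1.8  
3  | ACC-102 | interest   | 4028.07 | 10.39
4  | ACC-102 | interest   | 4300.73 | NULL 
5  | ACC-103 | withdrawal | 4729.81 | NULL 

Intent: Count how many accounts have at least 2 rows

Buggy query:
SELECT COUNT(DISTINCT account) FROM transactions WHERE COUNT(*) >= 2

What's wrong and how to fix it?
Bug: WHERE filters individual rows, not groups, so a group-level COUNT is invalid there

Fix: Group first with HAVING COUNT(*) >= 2, then COUNT the resulting groups

Corrected query:
SELECT COUNT(*) FROM (SELECT account FROM transactions GROUP BY account HAVING COUNT(*) >= 2)

Result:
COUNT(*)
--------
2       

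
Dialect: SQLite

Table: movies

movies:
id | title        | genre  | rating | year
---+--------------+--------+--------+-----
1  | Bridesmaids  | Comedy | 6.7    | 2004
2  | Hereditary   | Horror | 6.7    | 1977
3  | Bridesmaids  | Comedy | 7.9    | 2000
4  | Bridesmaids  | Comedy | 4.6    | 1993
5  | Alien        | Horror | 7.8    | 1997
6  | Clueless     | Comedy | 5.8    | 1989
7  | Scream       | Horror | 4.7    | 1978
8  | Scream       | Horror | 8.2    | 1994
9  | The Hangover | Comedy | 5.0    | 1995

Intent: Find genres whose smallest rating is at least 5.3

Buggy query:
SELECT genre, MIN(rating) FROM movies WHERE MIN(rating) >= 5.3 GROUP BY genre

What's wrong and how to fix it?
Bug: Aggregates like MIN are computed per group after WHERE runs

Fix: Use HAVING for the per-group MIN condition

Corrected query:
SELECT genre, MIN(rating) FROM movies GROUP BY genre HAVING MIN(rating) >= 5.3

Result:
(no rows)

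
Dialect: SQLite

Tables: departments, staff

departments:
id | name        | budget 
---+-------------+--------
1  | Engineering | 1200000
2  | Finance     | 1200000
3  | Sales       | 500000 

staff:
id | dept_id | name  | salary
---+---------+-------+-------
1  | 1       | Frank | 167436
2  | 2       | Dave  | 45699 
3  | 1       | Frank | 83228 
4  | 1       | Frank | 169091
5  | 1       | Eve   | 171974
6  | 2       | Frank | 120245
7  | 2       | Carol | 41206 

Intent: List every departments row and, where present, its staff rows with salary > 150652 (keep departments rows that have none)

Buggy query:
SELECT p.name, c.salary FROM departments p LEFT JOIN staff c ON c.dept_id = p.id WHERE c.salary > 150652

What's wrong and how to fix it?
Bug: Filtering c.salary in WHERE discards the NULL rows produced by LEFT JOIN, turning it into an inner join

Fix: Move the right-table condition into the ON clause so unmatched parents are kept

Corrected query:
SELECT p.name, c.salary FROM departments p LEFT JOIN staff c ON c.dept_id = p.id AND c.salary > 150652

Result:
name        | salary
------------+-------
Engineering | 167436
Engineering | 169091
Engineering | 171974
Finance     | NULL  
Sales       | NULL  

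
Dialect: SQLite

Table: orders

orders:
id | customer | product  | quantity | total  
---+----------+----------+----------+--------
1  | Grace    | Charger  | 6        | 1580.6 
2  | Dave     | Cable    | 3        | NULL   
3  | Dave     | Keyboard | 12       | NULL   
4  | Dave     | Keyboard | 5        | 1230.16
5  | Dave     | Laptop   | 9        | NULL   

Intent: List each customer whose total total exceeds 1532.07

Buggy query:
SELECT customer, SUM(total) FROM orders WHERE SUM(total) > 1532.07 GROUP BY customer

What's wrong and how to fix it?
Bug: Aggregate functions cannot appear in a WHERE clause

Fix: Use HAVING (which filters groups after aggregation) instead of WHERE

Corrected query:
SELECT customer, SUM(total) FROM orders GROUP BY customer HAVING SUM(total) > 1532.07

Result:
customer | SUM(total)
---------+-----------
Grace    | 1580.6    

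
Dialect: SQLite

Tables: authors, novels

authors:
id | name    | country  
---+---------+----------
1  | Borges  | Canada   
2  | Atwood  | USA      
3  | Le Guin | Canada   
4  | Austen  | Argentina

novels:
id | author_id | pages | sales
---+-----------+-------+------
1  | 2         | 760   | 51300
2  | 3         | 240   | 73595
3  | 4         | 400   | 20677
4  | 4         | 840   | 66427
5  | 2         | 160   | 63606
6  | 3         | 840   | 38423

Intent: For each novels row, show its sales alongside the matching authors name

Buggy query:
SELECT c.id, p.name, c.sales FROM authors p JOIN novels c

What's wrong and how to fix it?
Bug: JOIN with no ON clause produces a cartesian product; every novels row pairs with every authors row

Fix: Specify the join condition linking the foreign key to the parent id

Corrected query:
SELECT c.id, p.name, c.sales FROM authors p JOIN novels c ON c.author_id = p.id

Result:
id | name    | sales
---+---------+------
1  | Atwood  | 51300
2  | Le Guin | 73595
3  | Austen  | 20677
4  | Austen  | 66427
5  | Atwood  | 63606
6  | Le Guin | 38423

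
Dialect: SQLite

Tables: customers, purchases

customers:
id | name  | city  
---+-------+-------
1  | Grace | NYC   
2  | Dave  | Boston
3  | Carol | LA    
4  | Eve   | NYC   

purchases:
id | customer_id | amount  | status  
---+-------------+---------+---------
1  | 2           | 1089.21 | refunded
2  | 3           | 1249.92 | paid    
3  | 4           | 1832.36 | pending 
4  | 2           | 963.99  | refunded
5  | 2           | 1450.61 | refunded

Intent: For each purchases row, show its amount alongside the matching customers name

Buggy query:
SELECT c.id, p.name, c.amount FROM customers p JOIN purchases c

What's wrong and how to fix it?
Bug: JOIN with no ON clause produces a cartesian product; every purchases row pairs with every customers row

Fix: Specify the join condition linking the foreign key to the parent id

Corrected query:
SELECT c.id, p.name, c.amount FROM customers p JOIN purchases c ON c.customer_id = p.id

Result:
id | name  | amount 
---+-------+--------
1  | Dave  | 1089.21
2  | Carol | 1249.92
3  | Eve   | 1832.36
4  | Dave  | 963.99 
5  | Dave  | 1450.61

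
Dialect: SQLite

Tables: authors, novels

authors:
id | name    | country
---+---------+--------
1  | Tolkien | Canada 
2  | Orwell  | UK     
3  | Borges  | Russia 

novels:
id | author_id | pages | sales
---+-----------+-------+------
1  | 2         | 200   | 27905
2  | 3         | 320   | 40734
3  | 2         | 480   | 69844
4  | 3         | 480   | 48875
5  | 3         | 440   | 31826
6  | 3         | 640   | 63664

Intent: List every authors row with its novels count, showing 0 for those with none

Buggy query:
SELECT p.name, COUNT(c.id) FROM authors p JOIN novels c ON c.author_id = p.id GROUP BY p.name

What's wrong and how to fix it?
Bug: INNER JOIN drops authors rows that have no matching novels rows

Fix: Switch to LEFT JOIN to retain unmatched parent rows

Corrected query:
SELECT p.name, COUNT(c.id) FROM authors p LEFT JOIN novels c ON c.author_id = p.id GROUP BY p.name

Result:
name    | COUNT(c.id)
--------+------------
Borges  | 4          
Orwell  | 2          
Tolkien | 0          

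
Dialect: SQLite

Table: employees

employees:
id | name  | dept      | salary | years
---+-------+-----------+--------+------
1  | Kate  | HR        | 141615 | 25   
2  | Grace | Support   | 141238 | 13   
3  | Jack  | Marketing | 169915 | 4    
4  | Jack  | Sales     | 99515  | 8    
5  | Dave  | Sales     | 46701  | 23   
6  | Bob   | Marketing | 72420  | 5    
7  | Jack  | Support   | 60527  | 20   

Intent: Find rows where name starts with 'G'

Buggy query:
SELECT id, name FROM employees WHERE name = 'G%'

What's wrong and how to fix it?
Bug: Wildcards only work with LIKE; '=' treats '%' as a literal character

Fix: Replace '=' with LIKE so 'G%' is treated as a pattern

Corrected query:
SELECT id, name FROM employees WHERE name LIKE 'G%'

Result:
id | name 
---+------
2  | Grace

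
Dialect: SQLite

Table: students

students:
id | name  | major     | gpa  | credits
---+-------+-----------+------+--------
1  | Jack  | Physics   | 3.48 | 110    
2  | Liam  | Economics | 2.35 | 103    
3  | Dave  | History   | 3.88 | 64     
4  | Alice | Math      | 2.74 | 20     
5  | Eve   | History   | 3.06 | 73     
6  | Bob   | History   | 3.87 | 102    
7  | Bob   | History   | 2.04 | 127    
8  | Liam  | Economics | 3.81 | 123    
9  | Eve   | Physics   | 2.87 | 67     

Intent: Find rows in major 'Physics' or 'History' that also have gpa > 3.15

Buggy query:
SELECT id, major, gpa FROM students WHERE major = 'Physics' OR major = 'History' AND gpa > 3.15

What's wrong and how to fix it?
Bug: AND binds tighter than OR, so this parses as major = 'Physics' OR (major = 'History' AND gpa > 3.15)

Fix: Add parentheses around the OR so the AND applies to both alternatives

Corrected query:
SELECT id, major, gpa FROM students WHERE (major = 'Physics' OR major = 'History') AND gpa > 3.15

Result:
id | major   | gpa 
---+---------+-----
1  | Physics | 3.48
3  | History | 3.88
6  | History | 3.87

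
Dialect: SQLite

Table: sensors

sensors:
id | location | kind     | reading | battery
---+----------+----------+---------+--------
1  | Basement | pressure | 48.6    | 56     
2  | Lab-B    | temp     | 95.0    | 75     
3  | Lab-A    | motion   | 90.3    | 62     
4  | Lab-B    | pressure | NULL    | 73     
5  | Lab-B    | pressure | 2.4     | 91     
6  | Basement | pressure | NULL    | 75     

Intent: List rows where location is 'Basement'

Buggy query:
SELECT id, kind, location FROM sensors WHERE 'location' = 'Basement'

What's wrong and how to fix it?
Bug: Single quotes denote string literals in SQL; the column name is being compared as a constant string

Fix: Reference the column as location without single quotes

Corrected query:
SELECT id, kind, location FROM sensors WHERE location = 'Basement'

Result:
id | kind     | location
---+----------+---------
1  | pressure | Basement
6  | pressure | Basement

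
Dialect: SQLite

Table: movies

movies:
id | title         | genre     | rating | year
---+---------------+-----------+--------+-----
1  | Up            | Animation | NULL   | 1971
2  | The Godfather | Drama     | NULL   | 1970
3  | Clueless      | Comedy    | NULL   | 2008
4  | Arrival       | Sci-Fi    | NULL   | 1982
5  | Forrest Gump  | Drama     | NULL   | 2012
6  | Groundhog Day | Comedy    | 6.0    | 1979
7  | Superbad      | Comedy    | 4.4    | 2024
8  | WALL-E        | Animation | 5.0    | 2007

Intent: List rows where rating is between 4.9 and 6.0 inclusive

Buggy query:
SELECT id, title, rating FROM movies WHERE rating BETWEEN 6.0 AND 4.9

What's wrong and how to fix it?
Bug: The bounds are reversed; BETWEEN a AND b requires a <= b to match anything

Fix: Swap the bounds so the smaller value comes first

Corrected query:
SELECT id, title, rating FROM movies WHERE rating BETWEEN 4.9 AND 6.0

Result:
id | title         | rating
---+---------------+-------
6  | Groundhog Day | 6     
8  | WALL-E        | 5     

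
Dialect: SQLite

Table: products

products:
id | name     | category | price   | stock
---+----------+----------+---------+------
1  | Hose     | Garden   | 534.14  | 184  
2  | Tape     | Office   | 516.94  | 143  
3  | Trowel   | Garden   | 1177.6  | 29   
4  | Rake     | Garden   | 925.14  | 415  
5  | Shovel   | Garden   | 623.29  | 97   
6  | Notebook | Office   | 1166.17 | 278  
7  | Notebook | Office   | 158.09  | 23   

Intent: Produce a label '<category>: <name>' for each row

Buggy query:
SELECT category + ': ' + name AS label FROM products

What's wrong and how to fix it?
Bug: SQLite uses || for string concatenation; + coerces text to numbers (yielding 0)

Fix: Use the || operator for string concatenation

Corrected query:
SELECT category || ': ' || name AS label FROM products

Result:
label           
----------------
Garden: Hose    
Office: Tape    
Garden: Trowel  
Garden: Rake    
Garden: Shovel  
Office: Notebook
Office: Notebook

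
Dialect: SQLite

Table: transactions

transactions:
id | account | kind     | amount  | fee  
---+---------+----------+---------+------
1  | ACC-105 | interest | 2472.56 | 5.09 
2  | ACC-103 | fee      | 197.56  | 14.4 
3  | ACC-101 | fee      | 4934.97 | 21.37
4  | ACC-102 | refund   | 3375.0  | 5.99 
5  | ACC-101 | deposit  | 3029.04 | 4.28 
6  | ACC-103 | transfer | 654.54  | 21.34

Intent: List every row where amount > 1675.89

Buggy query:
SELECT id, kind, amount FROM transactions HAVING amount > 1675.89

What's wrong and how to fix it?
Bug: This is a non-aggregate query (no GROUP BY, no aggregates), so in SQLite the HAVING clause is invalid here; a row-level condition belongs in WHERE

Fix: Replace HAVING with WHERE since the condition applies to individual rows

Corrected query:
SELECT id, kind, amount FROM transactions WHERE amount > 1675.89

Result:
id | kind     | amount 
---+----------+--------
1  | interest | 2472.56
3  | fee      | 4934.97
4  | refund   | 3375   
5  | deposit  | 3029.04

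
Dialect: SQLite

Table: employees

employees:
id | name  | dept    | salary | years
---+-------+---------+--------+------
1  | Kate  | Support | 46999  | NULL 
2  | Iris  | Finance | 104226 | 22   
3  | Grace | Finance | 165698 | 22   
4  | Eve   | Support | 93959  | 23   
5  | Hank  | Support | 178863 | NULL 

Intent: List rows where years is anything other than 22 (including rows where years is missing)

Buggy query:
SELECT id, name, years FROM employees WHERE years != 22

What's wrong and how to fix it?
Bug: 'years != 22' is unknown when years is NULL, so NULL rows are silently excluded

Fix: Handle NULL separately with IS NULL alongside the inequality

Corrected query:
SELECT id, name, years FROM employees WHERE years != 22 OR years IS NULL

Result:
id | name | years
---+------+------
1  | Kate | NULL 
4  | Eve  | 23   
5  | Hank | NULL 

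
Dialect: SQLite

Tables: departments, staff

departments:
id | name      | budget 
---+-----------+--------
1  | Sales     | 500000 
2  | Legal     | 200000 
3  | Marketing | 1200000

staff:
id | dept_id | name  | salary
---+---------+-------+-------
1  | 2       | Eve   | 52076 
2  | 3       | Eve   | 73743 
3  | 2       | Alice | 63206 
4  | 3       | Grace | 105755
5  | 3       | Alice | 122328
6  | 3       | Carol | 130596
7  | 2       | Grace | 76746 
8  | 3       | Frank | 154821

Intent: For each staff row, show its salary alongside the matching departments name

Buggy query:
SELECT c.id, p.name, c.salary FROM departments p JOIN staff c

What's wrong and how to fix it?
Bug: Missing join condition: each staff row is matched to all departments rows instead of just its own

Fix: Add ON c.dept_id = p.id to the JOIN

Corrected query:
SELECT c.id, p.name, c.salary FROM departments p JOIN staff c ON c.dept_id = p.id

Result:
id | name      | salary
---+-----------+-------
1  | Legal     | 52076 
2  | Marketing | 73743 
3  | Legal     | 63206 
4  | Marketing | 105755
5  | Marketing | 122328
6  | Marketing | 130596
7  | Legal     | 76746 
8  | Marketing | 154821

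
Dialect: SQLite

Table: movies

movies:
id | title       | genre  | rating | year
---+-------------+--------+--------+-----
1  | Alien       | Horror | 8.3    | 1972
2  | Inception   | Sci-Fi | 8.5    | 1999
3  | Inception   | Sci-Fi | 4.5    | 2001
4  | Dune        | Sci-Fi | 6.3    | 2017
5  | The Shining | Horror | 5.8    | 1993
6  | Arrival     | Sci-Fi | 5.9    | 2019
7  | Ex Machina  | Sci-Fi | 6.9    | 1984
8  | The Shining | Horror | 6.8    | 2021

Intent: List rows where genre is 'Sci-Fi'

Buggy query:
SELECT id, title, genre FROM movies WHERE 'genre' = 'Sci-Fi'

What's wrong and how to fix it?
Bug: Single quotes denote string literals in SQL; the column name is being compared as a constant string

Fix: Reference the column as genre without single quotes

Corrected query:
SELECT id, title, genre FROM movies WHERE genre = 'Sci-Fi'

Result:
id | title      | genre 
---+------------+-------
2  | Inception  | Sci-Fi
3  | Inception  | Sci-Fi
4  | Dune       | Sci-Fi
6  | Arrival    | Sci-Fi
7  | Ex Machina | Sci-Fi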